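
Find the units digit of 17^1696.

1

Last digits of 7^n: 7, 9, 3, 1 (period 4).
1696 leaves remainder 0 on division by 4, so 17^1696 ends in 1.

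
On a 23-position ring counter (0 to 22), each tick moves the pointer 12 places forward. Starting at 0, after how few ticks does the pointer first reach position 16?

12⁻¹ ≡ 2 (mod 23) because 12·2 = 24 = 1·23 + 1.
So x ≡ 2·16 = 32 ≡ 9 (mod 23).

9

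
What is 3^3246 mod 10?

9

Powers of 3 mod 10 repeat with period 4: 3, 9, 7, 1.
3246 leaves remainder 2 on division by 4, so 3^3246 ends in 9.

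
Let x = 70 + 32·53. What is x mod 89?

32·53 = 1696.
1696 = 19·89 + 5, so 1696 mod 89 = 5.
(70 + 5) mod 89 = 75.

75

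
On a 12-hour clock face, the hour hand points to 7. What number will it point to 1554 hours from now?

1554 mod 12 = 6 (since 129·12 = 1548).
7 + 6 → 1 on a 12-hour dial.

1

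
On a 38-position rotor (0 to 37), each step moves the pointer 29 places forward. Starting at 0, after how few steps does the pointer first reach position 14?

The inverse of 29 mod 38 is 21 (since 29·21 = 609 ≡ 1).
Multiplying both sides by 21: x ≡ 21·14 = 294 ≡ 28 (mod 38).
Check: 29·28 = 812 = 21·38 + 14.

28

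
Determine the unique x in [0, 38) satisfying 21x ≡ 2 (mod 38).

20

21⁻¹ ≡ 29 (mod 38) because 21·29 = 609 = 16·38 + 1.
So x ≡ 29·2 = 58 ≡ 20 (mod 38).
Check: 21·20 = 420 = 11·38 + 2.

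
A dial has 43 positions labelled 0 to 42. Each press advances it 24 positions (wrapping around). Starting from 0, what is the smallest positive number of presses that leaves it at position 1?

9

43 = 1·24 + 19
24 = 1·19 + 5
19 = 3·5 + 4
5 = 1·4 + 1
4 = 4·1 + 0
Back-substituting gives 24·9 ≡ 1 (mod 43).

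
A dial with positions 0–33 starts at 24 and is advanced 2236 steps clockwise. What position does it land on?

16

2236 = 65·34 + 26, so 2236 mod 34 = 26.
(24 + 26) mod 34 = 16.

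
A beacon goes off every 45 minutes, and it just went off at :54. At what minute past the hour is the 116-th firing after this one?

54

116·45 = 5220.
5220 − 87·60 = 0, so 5220 ≡ 0 (mod 60).
(54 + 0) mod 60 = 54.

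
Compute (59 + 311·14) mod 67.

311·14 = 4354.
4354 mod 67 = 66 (since 64·67 = 4288).
(59 + 66) mod 67 = 58.

58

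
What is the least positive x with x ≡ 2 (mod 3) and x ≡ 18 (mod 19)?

Since 19·1 ≡ 1 (mod 3), take x = 18 + 19·((2−18)·1 mod 3) = 18 + 19·2 = 56.
Check: 56 mod 3 = 2, 56 mod 19 = 18.

56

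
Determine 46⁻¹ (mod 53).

46·15 = 690 = 13·53 + 1, so 46⁻¹ ≡ 15 (mod 53).

15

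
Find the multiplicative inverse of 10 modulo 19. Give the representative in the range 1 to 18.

19 = 1·10 + 9
10 = 1·9 + 1
9 = 9·1 + 0
Back-substituting gives 10·2 ≡ 1 (mod 19).

2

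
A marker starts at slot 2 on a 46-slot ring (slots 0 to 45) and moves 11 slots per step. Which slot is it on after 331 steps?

9

331·11 = 3641.
Dividing 3641 by 46 gives quotient 79 and remainder 7.
(2 + 7) mod 46 = 9.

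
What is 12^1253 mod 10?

2

The units digit of 12^n cycles with period 4: 2, 4, 8, 6, …
1253 mod 4 = 1, so the last digit matches 2^1 = 2.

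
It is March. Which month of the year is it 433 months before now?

February

Dividing 433 by 12 gives quotient 36 and remainder 1.
March − 1 month → February.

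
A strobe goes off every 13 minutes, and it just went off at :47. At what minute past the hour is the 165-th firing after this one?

32

165·13 = 2145.
2145 = 35·60 + 45, so 2145 mod 60 = 45.
(47 + 45) mod 60 = 32.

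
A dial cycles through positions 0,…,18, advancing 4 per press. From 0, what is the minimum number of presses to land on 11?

17

4⁻¹ ≡ 5 (mod 19) because 4·5 = 20 = 1·19 + 1.
Multiplying both sides by 5: x ≡ 5·11 = 55 ≡ 17 (mod 19).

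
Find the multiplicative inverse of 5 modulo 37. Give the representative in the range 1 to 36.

15

5·15 = 75 = 2·37 + 1, so 5⁻¹ ≡ 15 (mod 37).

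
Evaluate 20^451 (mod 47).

29

Square-and-reduce mod 47: 20^1≡20, 20^2≡24, 20^4≡12, 20^8≡3, 20^16≡9, 20^32≡34, 20^64≡28, 20^128≡32, 20^256≡37.
451 = 1 + 2 + 64 + 128 + 256, so 20^451 ≡ 20·24·28·32·37 ≡ 29 (mod 47).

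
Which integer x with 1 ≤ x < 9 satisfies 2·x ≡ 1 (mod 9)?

9 = 4·2 + 1
2 = 2·1 + 0
Back-substituting gives 2·5 ≡ 1 (mod 9).

5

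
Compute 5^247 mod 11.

By repeated squaring mod 11: 5^1≡5, 5^2≡3, 5^4≡9, 5^8≡4, 5^16≡5, 5^32≡3, 5^64≡9, 5^128≡4.
247 = 1 + 2 + 4 + 16 + 32 + 64 + 128, so 5^247 ≡ 5·3·9·5·3·9·4 ≡ 3 (mod 11).

3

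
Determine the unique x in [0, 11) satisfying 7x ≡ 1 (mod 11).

8

The inverse of 7 mod 11 is 8 (since 7·8 = 56 ≡ 1).
Multiplying both sides by 8: x ≡ 8·1 = 8 ≡ 8 (mod 11).
Check: 7·8 = 56 = 5·11 + 1.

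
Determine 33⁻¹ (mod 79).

12

33·12 = 396 = 5·79 + 1, so 33⁻¹ ≡ 12 (mod 79).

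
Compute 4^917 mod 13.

10

By repeated squaring mod 13: 4^1≡4, 4^2≡3, 4^4≡9, 4^8≡3, 4^16≡9, 4^32≡3, 4^64≡9, 4^128≡3, 4^256≡9, 4^512≡3.
917 = 1 + 4 + 16 + 128 + 256 + 512, so 4^917 ≡ 4·9·9·3·9·3 ≡ 10 (mod 13).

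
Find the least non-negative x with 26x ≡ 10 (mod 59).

26⁻¹ ≡ 25 (mod 59) because 26·25 = 650 = 11·59 + 1.
So x ≡ 25·10 = 250 ≡ 14 (mod 59).
Check: 26·14 = 364 = 6·59 + 10.

14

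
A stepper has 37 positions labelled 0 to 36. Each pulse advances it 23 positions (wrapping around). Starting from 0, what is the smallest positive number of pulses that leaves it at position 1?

37 = 1·23 + 14
23 = 1·14 + 9
14 = 1·9 + 5
9 = 1·5 + 4
5 = 1·4 + 1
4 = 4·1 + 0
Back-substituting gives 23·29 ≡ 1 (mod 37).

29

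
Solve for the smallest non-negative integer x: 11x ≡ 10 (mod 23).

11⁻¹ ≡ 21 (mod 23) because 11·21 = 231 = 10·23 + 1.
Multiplying both sides by 21: x ≡ 21·10 = 210 ≡ 3 (mod 23).

3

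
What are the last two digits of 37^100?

01

Successive squares of 37 mod 100: 37^1≡37, 37^2≡69, 37^4≡61, 37^8≡21, 37^16≡41, 37^32≡81, 37^64≡61.
100 = 4 + 32 + 64, so 37^100 ≡ 61·81·61 ≡ 1 (mod 100).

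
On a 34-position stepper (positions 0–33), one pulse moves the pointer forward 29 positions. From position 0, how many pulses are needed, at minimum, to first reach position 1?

34 = 1·29 + 5
29 = 5·5 + 4
5 = 1·4 + 1
4 = 4·1 + 0
Back-substituting gives 29·27 ≡ 1 (mod 34).

27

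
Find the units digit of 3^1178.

9

Powers of 3 mod 10 repeat with period 4: 3, 9, 7, 1.
1178 leaves remainder 2 on division by 4, so 3^1178 ends in 9.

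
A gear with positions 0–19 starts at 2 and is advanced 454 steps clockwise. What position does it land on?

16

454 = 22·20 + 14, so 454 mod 20 = 14.
(2 + 14) mod 20 = 16.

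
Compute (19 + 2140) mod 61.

Dividing 2140 by 61 gives quotient 35 and remainder 5.
(19 + 5) mod 61 = 24.

24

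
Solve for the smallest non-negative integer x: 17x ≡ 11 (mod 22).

11

The inverse of 17 mod 22 is 13 (since 17·13 = 221 ≡ 1).
So x ≡ 13·11 = 143 ≡ 11 (mod 22).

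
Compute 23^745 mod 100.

By repeated squaring mod 100: 23^1≡23, 23^2≡29, 23^4≡41, 23^8≡81, 23^16≡61, 23^32≡21, 23^64≡41, 23^128≡81, 23^256≡61, 23^512≡21.
745 = 1 + 8 + 32 + 64 + 128 + 512, so 23^745 ≡ 23·81·21·41·81·21 ≡ 43 (mod 100).

43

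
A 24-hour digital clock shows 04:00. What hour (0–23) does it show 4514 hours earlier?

2

4514 = 188·24 + 2, so 4514 mod 24 = 2.
(4 − 2) mod 24 = 2.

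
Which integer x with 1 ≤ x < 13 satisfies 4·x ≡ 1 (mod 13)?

10

13 = 3·4 + 1
4 = 4·1 + 0
Back-substituting gives 4·10 ≡ 1 (mod 13).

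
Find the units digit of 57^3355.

3

Last digits of 7^n: 7, 9, 3, 1 (period 4).
3355 leaves remainder 3 on division by 4, so 57^3355 ends in 3.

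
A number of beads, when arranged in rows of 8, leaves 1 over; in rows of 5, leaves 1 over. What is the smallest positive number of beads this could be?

x ≡ 1 (mod 5) gives x ∈ {1}.
The first of these with x mod 8 = 1 is 1.

1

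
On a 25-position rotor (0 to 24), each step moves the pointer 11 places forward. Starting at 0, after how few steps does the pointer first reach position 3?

23

11⁻¹ ≡ 16 (mod 25) because 11·16 = 176 = 7·25 + 1.
Multiplying both sides by 16: x ≡ 16·3 = 48 ≡ 23 (mod 25).
Check: 11·23 = 253 = 10·25 + 3.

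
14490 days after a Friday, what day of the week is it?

Friday

14490 = 2070·7 + 0, so 14490 mod 7 = 0.
Friday + 0 days → Friday.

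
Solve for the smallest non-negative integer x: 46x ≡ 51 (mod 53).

23

The inverse of 46 mod 53 is 15 (since 46·15 = 690 ≡ 1).
Multiplying both sides by 15: x ≡ 15·51 = 765 ≡ 23 (mod 53).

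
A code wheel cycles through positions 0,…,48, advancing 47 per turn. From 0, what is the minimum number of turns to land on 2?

47⁻¹ ≡ 24 (mod 49) because 47·24 = 1128 = 23·49 + 1.
Multiplying both sides by 24: x ≡ 24·2 = 48 ≡ 48 (mod 49).

48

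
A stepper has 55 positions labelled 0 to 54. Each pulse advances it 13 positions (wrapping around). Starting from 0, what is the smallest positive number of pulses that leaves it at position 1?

17

13·17 = 221 = 4·55 + 1, so 13⁻¹ ≡ 17 (mod 55).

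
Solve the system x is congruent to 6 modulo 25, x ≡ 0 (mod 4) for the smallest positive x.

56

x ≡ 0 (mod 4) gives x ∈ {0, 4, 8, 12, 16, 20, 24, 28, …}.
The first of these with x mod 25 = 6 is 56.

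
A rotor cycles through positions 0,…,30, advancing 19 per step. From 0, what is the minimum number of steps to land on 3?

The inverse of 19 mod 31 is 18 (since 19·18 = 342 ≡ 1).
Multiplying both sides by 18: x ≡ 18·3 = 54 ≡ 23 (mod 31).

23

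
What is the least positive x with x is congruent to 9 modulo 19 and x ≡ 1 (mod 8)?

9

x ≡ 1 (mod 8) gives x ∈ {1, 9}.
The first of these with x mod 19 = 9 is 9.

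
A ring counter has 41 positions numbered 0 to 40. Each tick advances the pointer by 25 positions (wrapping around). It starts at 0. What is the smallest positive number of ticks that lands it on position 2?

5

The inverse of 25 mod 41 is 23 (since 25·23 = 575 ≡ 1).
So x ≡ 23·2 = 46 ≡ 5 (mod 41).
Check: 25·5 = 125 = 3·41 + 2.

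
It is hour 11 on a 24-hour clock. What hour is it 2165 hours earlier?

6

Dividing 2165 by 24 gives quotient 90 and remainder 5.
(11 − 5) mod 24 = 6.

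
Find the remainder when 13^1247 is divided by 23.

18

Successive squares of 13 mod 23: 13^1≡13, 13^2≡8, 13^4≡18, 13^8≡2, 13^16≡4, 13^32≡16, 13^64≡3, 13^128≡9, 13^256≡12, 13^512≡6, 13^1024≡13.
Since 1247 = 1 + 2 + 4 + 8 + 16 + 64 + 128 + 1024 in binary, 13^1247 ≡ 13·8·18·2·4·3·9·13 ≡ 18 (mod 23).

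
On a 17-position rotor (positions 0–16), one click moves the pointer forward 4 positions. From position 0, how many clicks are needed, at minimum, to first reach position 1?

13

17 = 4·4 + 1
4 = 4·1 + 0
Back-substituting gives 4·13 ≡ 1 (mod 17).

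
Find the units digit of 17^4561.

The units digit of 17^n cycles with period 4: 7, 9, 3, 1, …
4561 leaves remainder 1 on division by 4, so 17^4561 ends in 7.

7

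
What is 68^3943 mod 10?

The units digit of 68^n cycles with period 4: 8, 4, 2, 6, …
3943 leaves remainder 3 on division by 4, so 68^3943 ends in 2.

2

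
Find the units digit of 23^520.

1

Powers of 3 mod 10 repeat with period 4: 3, 9, 7, 1.
520 leaves remainder 0 on division by 4, so 23^520 ends in 1.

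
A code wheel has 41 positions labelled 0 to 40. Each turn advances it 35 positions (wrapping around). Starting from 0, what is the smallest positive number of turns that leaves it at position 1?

34

35·34 = 1190 = 29·41 + 1, so 35⁻¹ ≡ 34 (mod 41).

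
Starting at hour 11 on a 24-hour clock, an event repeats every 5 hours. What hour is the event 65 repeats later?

65·5 = 325.
Dividing 325 by 24 gives quotient 13 and remainder 13.
(11 + 13) mod 24 = 0.

0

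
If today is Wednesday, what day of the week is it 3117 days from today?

Dividing 3117 by 7 gives quotient 445 and remainder 2.
Wednesday + 2 days → Friday.

Friday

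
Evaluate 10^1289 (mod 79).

By repeated squaring mod 79: 10^1≡10, 10^2≡21, 10^4≡46, 10^8≡62, 10^16≡52, 10^32≡18, 10^64≡8, 10^128≡64, 10^256≡67, 10^512≡65, 10^1024≡38.
Since 1289 = 1 + 8 + 256 + 1024 in binary, 10^1289 ≡ 10·62·67·38 ≡ 21 (mod 79).

21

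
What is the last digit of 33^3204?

The units digit of 33^n cycles with period 4: 3, 9, 7, 1, …
3204 mod 4 = 0, so the last digit matches 3^4 = 1.

1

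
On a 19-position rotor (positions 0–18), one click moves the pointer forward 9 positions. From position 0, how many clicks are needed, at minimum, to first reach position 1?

17

9·17 = 153 = 8·19 + 1, so 9⁻¹ ≡ 17 (mod 19).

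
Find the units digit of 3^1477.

Powers of 3 mod 10 repeat with period 4: 3, 9, 7, 1.
1477 mod 4 = 1, so the last digit matches 3^1 = 3.

3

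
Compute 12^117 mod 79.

Square-and-reduce mod 79: 12^1≡12, 12^2≡65, 12^4≡38, 12^8≡22, 12^16≡10, 12^32≡21, 12^64≡46.
117 = 1 + 4 + 16 + 32 + 64, so 12^117 ≡ 12·38·10·21·46 ≡ 78 (mod 79).

78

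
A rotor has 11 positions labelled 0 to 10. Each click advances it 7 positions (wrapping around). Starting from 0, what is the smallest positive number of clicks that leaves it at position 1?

8

7·8 = 56 = 5·11 + 1, so 7⁻¹ ≡ 8 (mod 11).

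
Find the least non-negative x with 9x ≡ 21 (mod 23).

The inverse of 9 mod 23 is 18 (since 9·18 = 162 ≡ 1).
Multiplying both sides by 18: x ≡ 18·21 = 378 ≡ 10 (mod 23).
Check: 9·10 = 90 = 3·23 + 21.

10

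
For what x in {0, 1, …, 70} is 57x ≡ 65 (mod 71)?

41

The inverse of 57 mod 71 is 5 (since 57·5 = 285 ≡ 1).
Multiplying both sides by 5: x ≡ 5·65 = 325 ≡ 41 (mod 71).
Check: 57·41 = 2337 = 32·71 + 65.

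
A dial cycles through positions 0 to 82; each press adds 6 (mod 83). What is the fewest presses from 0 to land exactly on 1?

6·14 = 84 = 1·83 + 1, so 6⁻¹ ≡ 14 (mod 83).

14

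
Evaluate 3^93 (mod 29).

21

Square-and-reduce mod 29: 3^1≡3, 3^2≡9, 3^4≡23, 3^8≡7, 3^16≡20, 3^32≡23, 3^64≡7.
93 = 1 + 4 + 8 + 16 + 64, so 3^93 ≡ 3·23·7·20·7 ≡ 21 (mod 29).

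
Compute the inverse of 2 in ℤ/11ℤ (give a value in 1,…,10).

6

11 = 5·2 + 1
2 = 2·1 + 0
Back-substituting gives 2·6 ≡ 1 (mod 11).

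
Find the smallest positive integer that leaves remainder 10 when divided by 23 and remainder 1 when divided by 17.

Since 17·19 ≡ 1 (mod 23), take x = 1 + 17·((10−1)·19 mod 23) = 1 + 17·10 = 171.
Check: 171 mod 23 = 10, 171 mod 17 = 1.

171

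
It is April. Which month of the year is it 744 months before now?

Dividing 744 by 12 gives quotient 62 and remainder 0.
April − 0 months → April.

April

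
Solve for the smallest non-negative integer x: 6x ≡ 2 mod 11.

4

6⁻¹ ≡ 2 (mod 11) because 6·2 = 12 = 1·11 + 1.
So x ≡ 2·2 = 4 ≡ 4 (mod 11).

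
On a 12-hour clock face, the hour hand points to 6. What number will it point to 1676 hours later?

2

1676 − 139·12 = 8, so 1676 ≡ 8 (mod 12).
6 + 8 → 2 on a 12-hour dial.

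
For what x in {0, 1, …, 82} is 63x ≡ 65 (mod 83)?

The inverse of 63 mod 83 is 29 (since 63·29 = 1827 ≡ 1).
Multiplying both sides by 29: x ≡ 29·65 = 1885 ≡ 59 (mod 83).

59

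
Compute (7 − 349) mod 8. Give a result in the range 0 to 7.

2

349 mod 8 = 5 (since 43·8 = 344).
(7 − 5) mod 8 = 2.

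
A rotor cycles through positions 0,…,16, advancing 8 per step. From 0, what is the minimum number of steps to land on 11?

12

8⁻¹ ≡ 15 (mod 17) because 8·15 = 120 = 7·17 + 1.
So x ≡ 15·11 = 165 ≡ 12 (mod 17).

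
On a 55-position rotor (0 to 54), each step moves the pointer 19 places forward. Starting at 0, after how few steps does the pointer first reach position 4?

6

The inverse of 19 mod 55 is 29 (since 19·29 = 551 ≡ 1).
Multiplying both sides by 29: x ≡ 29·4 = 116 ≡ 6 (mod 55).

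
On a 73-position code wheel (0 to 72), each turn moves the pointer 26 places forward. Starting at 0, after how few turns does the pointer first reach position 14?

26⁻¹ ≡ 59 (mod 73) because 26·59 = 1534 = 21·73 + 1.
Multiplying both sides by 59: x ≡ 59·14 = 826 ≡ 23 (mod 73).

23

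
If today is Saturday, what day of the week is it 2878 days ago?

2878 = 411·7 + 1, so 2878 mod 7 = 1.
Saturday − 1 day → Friday.

Friday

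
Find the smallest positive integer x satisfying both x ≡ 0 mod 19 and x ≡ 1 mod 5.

x ≡ 1 (mod 5) gives x ∈ {1, 6, 11, 16, 21, 26, 31, 36, …}.
The first of these with x mod 19 = 0 is 76.

76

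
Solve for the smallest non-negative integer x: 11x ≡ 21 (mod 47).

19

11⁻¹ ≡ 30 (mod 47) because 11·30 = 330 = 7·47 + 1.
So x ≡ 30·21 = 630 ≡ 19 (mod 47).
Check: 11·19 = 209 = 4·47 + 21.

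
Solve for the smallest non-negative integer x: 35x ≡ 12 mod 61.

The inverse of 35 mod 61 is 7 (since 35·7 = 245 ≡ 1).
Multiplying both sides by 7: x ≡ 7·12 = 84 ≡ 23 (mod 61).

23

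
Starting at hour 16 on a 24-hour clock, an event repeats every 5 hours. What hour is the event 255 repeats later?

255·5 = 1275.
Dividing 1275 by 24 gives quotient 53 and remainder 3.
(16 + 3) mod 24 = 19.

19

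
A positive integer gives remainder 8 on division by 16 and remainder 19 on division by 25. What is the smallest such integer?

344

x ≡ 8 (mod 16) gives x ∈ {8, 24, 40, 56, 72, 88, 104, 120, …}.
The first of these with x mod 25 = 19 is 344.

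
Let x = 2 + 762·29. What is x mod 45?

762·29 = 22098.
22098 = 491·45 + 3, so 22098 mod 45 = 3.
(2 + 3) mod 45 = 5.

5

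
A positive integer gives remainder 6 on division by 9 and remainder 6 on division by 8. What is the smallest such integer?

6

x ≡ 6 (mod 8) gives x ∈ {6}.
The first of these with x mod 9 = 6 is 6.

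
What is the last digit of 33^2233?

3

The units digit of 33^n cycles with period 4: 3, 9, 7, 1, …
2233 leaves remainder 1 on division by 4, so 33^2233 ends in 3.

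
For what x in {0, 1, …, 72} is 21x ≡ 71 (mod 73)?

59

21⁻¹ ≡ 7 (mod 73) because 21·7 = 147 = 2·73 + 1.
Multiplying both sides by 7: x ≡ 7·71 = 497 ≡ 59 (mod 73).
Check: 21·59 = 1239 = 16·73 + 71.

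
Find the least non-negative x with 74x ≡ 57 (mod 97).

The inverse of 74 mod 97 is 59 (since 74·59 = 4366 ≡ 1).
Multiplying both sides by 59: x ≡ 59·57 = 3363 ≡ 65 (mod 97).

65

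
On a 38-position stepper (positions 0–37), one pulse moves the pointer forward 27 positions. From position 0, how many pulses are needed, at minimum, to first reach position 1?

38 = 1·27 + 11
27 = 2·11 + 5
11 = 2·5 + 1
5 = 5·1 + 0
Back-substituting gives 27·31 ≡ 1 (mod 38).

31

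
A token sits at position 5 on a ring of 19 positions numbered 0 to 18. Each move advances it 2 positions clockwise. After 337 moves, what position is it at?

337·2 = 674.
674 − 35·19 = 9, so 674 ≡ 9 (mod 19).
(5 + 9) mod 19 = 14.

14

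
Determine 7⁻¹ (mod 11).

8

7·8 = 56 = 5·11 + 1, so 7⁻¹ ≡ 8 (mod 11).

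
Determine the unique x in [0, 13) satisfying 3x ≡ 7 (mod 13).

11

3⁻¹ ≡ 9 (mod 13) because 3·9 = 27 = 2·13 + 1.
So x ≡ 9·7 = 63 ≡ 11 (mod 13).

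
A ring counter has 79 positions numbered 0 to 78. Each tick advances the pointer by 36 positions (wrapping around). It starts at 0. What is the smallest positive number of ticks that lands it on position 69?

48

36⁻¹ ≡ 11 (mod 79) because 36·11 = 396 = 5·79 + 1.
Multiplying both sides by 11: x ≡ 11·69 = 759 ≡ 48 (mod 79).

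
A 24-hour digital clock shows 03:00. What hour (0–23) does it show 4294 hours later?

Dividing 4294 by 24 gives quotient 178 and remainder 22.
(3 + 22) mod 24 = 1.

1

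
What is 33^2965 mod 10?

3

Last digits of 3^n: 3, 9, 7, 1 (period 4).
2965 leaves remainder 1 on division by 4, so 33^2965 ends in 3.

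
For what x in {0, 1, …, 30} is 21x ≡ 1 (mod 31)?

The inverse of 21 mod 31 is 3 (since 21·3 = 63 ≡ 1).
So x ≡ 3·1 = 3 ≡ 3 (mod 31).
Check: 21·3 = 63 = 2·31 + 1.

3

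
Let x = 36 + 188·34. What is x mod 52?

32

188·34 = 6392.
6392 mod 52 = 48 (since 122·52 = 6344).
(36 + 48) mod 52 = 32.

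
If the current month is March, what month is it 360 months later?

March

360 − 30·12 = 0, so 360 ≡ 0 (mod 12).
March + 0 months → March.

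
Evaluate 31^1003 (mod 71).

Square-and-reduce mod 71: 31^1≡31, 31^2≡38, 31^4≡24, 31^8≡8, 31^16≡64, 31^32≡49, 31^64≡58, 31^128≡27, 31^256≡19, 31^512≡6.
1003 = 1 + 2 + 8 + 32 + 64 + 128 + 256 + 512, so 31^1003 ≡ 31·38·8·49·58·27·19·6 ≡ 44 (mod 71).

44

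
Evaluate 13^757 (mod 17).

13

Square-and-reduce mod 17: 13^1≡13, 13^2≡16, 13^4≡1, 13^8≡1, 13^16≡1, 13^32≡1, 13^64≡1, 13^128≡1, 13^256≡1, 13^512≡1.
Since 757 = 1 + 4 + 16 + 32 + 64 + 128 + 512 in binary, 13^757 ≡ 13·1·1·1·1·1·1 ≡ 13 (mod 17).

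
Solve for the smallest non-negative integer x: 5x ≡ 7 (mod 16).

11

5⁻¹ ≡ 13 (mod 16) because 5·13 = 65 = 4·16 + 1.
Multiplying both sides by 13: x ≡ 13·7 = 91 ≡ 11 (mod 16).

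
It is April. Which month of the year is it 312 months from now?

312 = 26·12 + 0, so 312 mod 12 = 0.
April + 0 months → April.

April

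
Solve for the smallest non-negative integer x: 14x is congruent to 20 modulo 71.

42

14⁻¹ ≡ 66 (mod 71) because 14·66 = 924 = 13·71 + 1.
Multiplying both sides by 66: x ≡ 66·20 = 1320 ≡ 42 (mod 71).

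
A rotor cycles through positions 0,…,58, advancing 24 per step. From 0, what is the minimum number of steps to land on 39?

The inverse of 24 mod 59 is 32 (since 24·32 = 768 ≡ 1).
Multiplying both sides by 32: x ≡ 32·39 = 1248 ≡ 9 (mod 59).

9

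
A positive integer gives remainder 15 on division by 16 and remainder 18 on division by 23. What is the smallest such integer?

271

x ≡ 15 (mod 16) gives x ∈ {15, 31, 47, 63, 79, 95, 111, 127, …}.
The first of these with x mod 23 = 18 is 271.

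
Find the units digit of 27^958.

9

Powers of 7 mod 10 repeat with period 4: 7, 9, 3, 1.
958 leaves remainder 2 on division by 4, so 27^958 ends in 9.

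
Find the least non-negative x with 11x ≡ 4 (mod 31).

6

11⁻¹ ≡ 17 (mod 31) because 11·17 = 187 = 6·31 + 1.
Multiplying both sides by 17: x ≡ 17·4 = 68 ≡ 6 (mod 31).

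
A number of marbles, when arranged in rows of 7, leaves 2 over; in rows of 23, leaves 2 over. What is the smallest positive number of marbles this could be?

2

x ≡ 2 (mod 7) gives x ∈ {2}.
The first of these with x mod 23 = 2 is 2.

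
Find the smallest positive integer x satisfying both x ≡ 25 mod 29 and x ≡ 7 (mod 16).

199

x ≡ 7 (mod 16) gives x ∈ {7, 23, 39, 55, 71, 87, 103, 119, …}.
The first of these with x mod 29 = 25 is 199.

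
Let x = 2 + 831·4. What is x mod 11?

4

831·4 = 3324.
3324 mod 11 = 2 (since 302·11 = 3322).
(2 + 2) mod 11 = 4.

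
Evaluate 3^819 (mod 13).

1

By repeated squaring mod 13: 3^1≡3, 3^2≡9, 3^4≡3, 3^8≡9, 3^16≡3, 3^32≡9, 3^64≡3, 3^128≡9, 3^256≡3, 3^512≡9.
819 = 1 + 2 + 16 + 32 + 256 + 512, so 3^819 ≡ 3·9·3·9·3·9 ≡ 1 (mod 13).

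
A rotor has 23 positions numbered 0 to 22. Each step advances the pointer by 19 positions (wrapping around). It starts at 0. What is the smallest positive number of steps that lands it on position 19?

1

19⁻¹ ≡ 17 (mod 23) because 19·17 = 323 = 14·23 + 1.
Multiplying both sides by 17: x ≡ 17·19 = 323 ≡ 1 (mod 23).
Check: 19·1 = 19 = 0·23 + 19.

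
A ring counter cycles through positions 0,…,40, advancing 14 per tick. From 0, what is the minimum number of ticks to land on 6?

18

The inverse of 14 mod 41 is 3 (since 14·3 = 42 ≡ 1).
So x ≡ 3·6 = 18 ≡ 18 (mod 41).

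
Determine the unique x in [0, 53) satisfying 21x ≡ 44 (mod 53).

21⁻¹ ≡ 48 (mod 53) because 21·48 = 1008 = 19·53 + 1.
So x ≡ 48·44 = 2112 ≡ 45 (mod 53).

45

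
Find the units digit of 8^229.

Powers of 8 mod 10 repeat with period 4: 8, 4, 2, 6.
229 mod 4 = 1, so the last digit matches 8^1 = 8.

8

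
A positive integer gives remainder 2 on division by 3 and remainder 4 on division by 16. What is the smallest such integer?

Since 16·1 ≡ 1 (mod 3), take x = 4 + 16·((2−4)·1 mod 3) = 4 + 16·1 = 20.
Check: 20 mod 3 = 2, 20 mod 16 = 4.

20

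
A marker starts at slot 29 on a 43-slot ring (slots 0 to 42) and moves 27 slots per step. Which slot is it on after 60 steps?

15

60·27 = 1620.
Dividing 1620 by 43 gives quotient 37 and remainder 29.
(29 + 29) mod 43 = 15.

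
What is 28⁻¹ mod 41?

22

41 = 1·28 + 13
28 = 2·13 + 2
13 = 6·2 + 1
2 = 2·1 + 0
Back-substituting gives 28·22 ≡ 1 (mod 41).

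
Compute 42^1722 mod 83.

1

By repeated squaring mod 83: 42^1≡42, 42^2≡21, 42^4≡26, 42^8≡12, 42^16≡61, 42^32≡69, 42^64≡30, 42^128≡70, 42^256≡3, 42^512≡9, 42^1024≡81.
1722 = 2 + 8 + 16 + 32 + 128 + 512 + 1024, so 42^1722 ≡ 21·12·61·69·70·9·81 ≡ 1 (mod 83).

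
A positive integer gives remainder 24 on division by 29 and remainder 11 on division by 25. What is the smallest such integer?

x ≡ 11 (mod 25) gives x ∈ {11, 36, 61, 86, 111}.
The first of these with x mod 29 = 24 is 111.

111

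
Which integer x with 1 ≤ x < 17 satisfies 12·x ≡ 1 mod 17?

17 = 1·12 + 5
12 = 2·5 + 2
5 = 2·2 + 1
2 = 2·1 + 0
Back-substituting gives 12·10 ≡ 1 (mod 17).

10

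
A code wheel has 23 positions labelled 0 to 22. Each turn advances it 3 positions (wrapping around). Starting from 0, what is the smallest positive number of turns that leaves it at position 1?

3·8 = 24 = 1·23 + 1, so 3⁻¹ ≡ 8 (mod 23).

8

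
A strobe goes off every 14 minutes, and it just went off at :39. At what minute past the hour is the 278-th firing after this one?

278·14 = 3892.
3892 − 64·60 = 52, so 3892 ≡ 52 (mod 60).
(39 + 52) mod 60 = 31.

31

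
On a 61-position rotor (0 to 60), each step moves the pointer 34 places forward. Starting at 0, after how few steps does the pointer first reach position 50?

23

34⁻¹ ≡ 9 (mod 61) because 34·9 = 306 = 5·61 + 1.
So x ≡ 9·50 = 450 ≡ 23 (mod 61).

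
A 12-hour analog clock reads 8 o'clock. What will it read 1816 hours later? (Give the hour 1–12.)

1816 − 151·12 = 4, so 1816 ≡ 4 (mod 12).
8 + 4 → 12 on a 12-hour dial.

12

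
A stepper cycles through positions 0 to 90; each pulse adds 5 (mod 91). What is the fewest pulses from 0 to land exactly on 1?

5·73 = 365 = 4·91 + 1, so 5⁻¹ ≡ 73 (mod 91).

73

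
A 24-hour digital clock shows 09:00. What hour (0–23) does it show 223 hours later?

16

223 mod 24 = 7 (since 9·24 = 216).
(9 + 7) mod 24 = 16.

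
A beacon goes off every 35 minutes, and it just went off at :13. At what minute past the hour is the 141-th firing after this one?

28

141·35 = 4935.
4935 − 82·60 = 15, so 4935 ≡ 15 (mod 60).
(13 + 15) mod 60 = 28.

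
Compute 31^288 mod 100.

41

Square-and-reduce mod 100: 31^1≡31, 31^2≡61, 31^4≡21, 31^8≡41, 31^16≡81, 31^32≡61, 31^64≡21, 31^128≡41, 31^256≡81.
288 = 32 + 256, so 31^288 ≡ 61·81 ≡ 41 (mod 100).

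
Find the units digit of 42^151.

8

Last digits of 2^n: 2, 4, 8, 6 (period 4).
151 mod 4 = 3, so the last digit matches 2^3 = 8.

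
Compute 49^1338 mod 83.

Square-and-reduce mod 83: 49^1≡49, 49^2≡77, 49^4≡36, 49^8≡51, 49^16≡28, 49^32≡37, 49^64≡41, 49^128≡21, 49^256≡26, 49^512≡12, 49^1024≡61.
Since 1338 = 2 + 8 + 16 + 32 + 256 + 1024 in binary, 49^1338 ≡ 77·51·28·37·26·61 ≡ 64 (mod 83).

64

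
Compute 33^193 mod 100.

Successive squares of 33 mod 100: 33^1≡33, 33^2≡89, 33^4≡21, 33^8≡41, 33^16≡81, 33^32≡61, 33^64≡21, 33^128≡41.
193 = 1 + 64 + 128, so 33^193 ≡ 33·21·41 ≡ 13 (mod 100).

13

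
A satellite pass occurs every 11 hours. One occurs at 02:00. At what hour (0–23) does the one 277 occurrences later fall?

1

277·11 = 3047.
3047 = 126·24 + 23, so 3047 mod 24 = 23.
(2 + 23) mod 24 = 1.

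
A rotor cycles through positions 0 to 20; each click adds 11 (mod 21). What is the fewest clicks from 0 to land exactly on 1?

11·2 = 22 = 1·21 + 1, so 11⁻¹ ≡ 2 (mod 21).

2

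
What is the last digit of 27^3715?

The units digit of 27^n cycles with period 4: 7, 9, 3, 1, …
3715 leaves remainder 3 on division by 4, so 27^3715 ends in 3.

3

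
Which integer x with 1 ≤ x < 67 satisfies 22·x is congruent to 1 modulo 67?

22·64 = 1408 = 21·67 + 1, so 22⁻¹ ≡ 64 (mod 67).

64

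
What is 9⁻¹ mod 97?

54

9·54 = 486 = 5·97 + 1, so 9⁻¹ ≡ 54 (mod 97).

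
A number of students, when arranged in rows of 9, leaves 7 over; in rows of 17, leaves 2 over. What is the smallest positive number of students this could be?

70

x ≡ 7 (mod 9) gives x ∈ {7, 16, 25, 34, 43, 52, 61, 70}.
The first of these with x mod 17 = 2 is 70.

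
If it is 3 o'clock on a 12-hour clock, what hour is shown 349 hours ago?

2

349 mod 12 = 1 (since 29·12 = 348).
3 − 1 → 2 on a 12-hour dial.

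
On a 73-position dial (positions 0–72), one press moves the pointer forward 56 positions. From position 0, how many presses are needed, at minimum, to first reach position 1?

30

56·30 = 1680 = 23·73 + 1, so 56⁻¹ ≡ 30 (mod 73).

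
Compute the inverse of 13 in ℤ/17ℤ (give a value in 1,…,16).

4

13·4 = 52 = 3·17 + 1, so 13⁻¹ ≡ 4 (mod 17).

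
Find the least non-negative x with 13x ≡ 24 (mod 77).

13⁻¹ ≡ 6 (mod 77) because 13·6 = 78 = 1·77 + 1.
Multiplying both sides by 6: x ≡ 6·24 = 144 ≡ 67 (mod 77).
Check: 13·67 = 871 = 11·77 + 24.

67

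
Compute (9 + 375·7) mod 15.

375·7 = 2625.
2625 mod 15 = 0 (since 175·15 = 2625).
(9 + 0) mod 15 = 9.

9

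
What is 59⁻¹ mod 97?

59·74 = 4366 = 45·97 + 1, so 59⁻¹ ≡ 74 (mod 97).

74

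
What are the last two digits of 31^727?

11

By repeated squaring mod 100: 31^1≡31, 31^2≡61, 31^4≡21, 31^8≡41, 31^16≡81, 31^32≡61, 31^64≡21, 31^128≡41, 31^256≡81, 31^512≡61.
Since 727 = 1 + 2 + 4 + 16 + 64 + 128 + 512 in binary, 31^727 ≡ 31·61·21·81·21·41·61 ≡ 11 (mod 100).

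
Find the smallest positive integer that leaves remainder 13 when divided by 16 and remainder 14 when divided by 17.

x ≡ 13 (mod 16) gives x ∈ {13, 29, 45, 61, 77, 93, 109, 125, …}.
The first of these with x mod 17 = 14 is 269.

269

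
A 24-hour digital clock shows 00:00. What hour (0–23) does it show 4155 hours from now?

3

Dividing 4155 by 24 gives quotient 173 and remainder 3.
(0 + 3) mod 24 = 3.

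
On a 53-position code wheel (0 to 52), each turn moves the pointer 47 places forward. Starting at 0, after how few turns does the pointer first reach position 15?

47⁻¹ ≡ 44 (mod 53) because 47·44 = 2068 = 39·53 + 1.
Multiplying both sides by 44: x ≡ 44·15 = 660 ≡ 24 (mod 53).

24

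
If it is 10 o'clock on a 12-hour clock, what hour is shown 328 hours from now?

2

Dividing 328 by 12 gives quotient 27 and remainder 4.
10 + 4 → 2 on a 12-hour dial.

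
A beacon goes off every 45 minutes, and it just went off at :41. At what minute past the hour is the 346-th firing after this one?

11

346·45 = 15570.
15570 mod 60 = 30 (since 259·60 = 15540).
(41 + 30) mod 60 = 11.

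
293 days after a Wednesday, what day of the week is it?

Tuesday

Dividing 293 by 7 gives quotient 41 and remainder 6.
Wednesday + 6 days → Tuesday.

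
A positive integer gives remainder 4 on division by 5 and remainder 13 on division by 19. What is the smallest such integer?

x ≡ 4 (mod 5) gives x ∈ {4, 9, 14, 19, 24, 29, 34, 39, …}.
The first of these with x mod 19 = 13 is 89.

89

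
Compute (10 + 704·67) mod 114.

96

704·67 = 47168.
47168 = 413·114 + 86, so 47168 mod 114 = 86.
(10 + 86) mod 114 = 96.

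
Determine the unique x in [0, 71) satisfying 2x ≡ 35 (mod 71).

2⁻¹ ≡ 36 (mod 71) because 2·36 = 72 = 1·71 + 1.
So x ≡ 36·35 = 1260 ≡ 53 (mod 71).

53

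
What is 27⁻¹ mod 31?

27·23 = 621 = 20·31 + 1, so 27⁻¹ ≡ 23 (mod 31).

23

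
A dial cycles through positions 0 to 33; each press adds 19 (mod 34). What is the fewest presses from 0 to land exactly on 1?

34 = 1·19 + 15
19 = 1·15 + 4
15 = 3·4 + 3
4 = 1·3 + 1
3 = 3·1 + 0
Back-substituting gives 19·9 ≡ 1 (mod 34).

9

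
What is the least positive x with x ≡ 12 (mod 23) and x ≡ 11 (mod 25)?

Since 25·12 ≡ 1 (mod 23), take x = 11 + 25·((12−11)·12 mod 23) = 11 + 25·12 = 311.
Check: 311 mod 23 = 12, 311 mod 25 = 11.

311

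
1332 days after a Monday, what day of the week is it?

1332 mod 7 = 2 (since 190·7 = 1330).
Monday + 2 days → Wednesday.

Wednesday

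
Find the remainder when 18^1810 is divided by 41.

By repeated squaring mod 41: 18^1≡18, 18^2≡37, 18^4≡16, 18^8≡10, 18^16≡18, 18^32≡37, 18^64≡16, 18^128≡10, 18^256≡18, 18^512≡37, 18^1024≡16.
1810 = 2 + 16 + 256 + 512 + 1024, so 18^1810 ≡ 37·18·18·37·16 ≡ 1 (mod 41).

1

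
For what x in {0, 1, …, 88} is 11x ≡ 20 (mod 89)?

18

11⁻¹ ≡ 81 (mod 89) because 11·81 = 891 = 10·89 + 1.
Multiplying both sides by 81: x ≡ 81·20 = 1620 ≡ 18 (mod 89).
Check: 11·18 = 198 = 2·89 + 20.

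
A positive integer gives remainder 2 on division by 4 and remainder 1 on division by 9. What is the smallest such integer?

Since 9·1 ≡ 1 (mod 4), take x = 1 + 9·((2−1)·1 mod 4) = 1 + 9·1 = 10.
Check: 10 mod 4 = 2, 10 mod 9 = 1.

10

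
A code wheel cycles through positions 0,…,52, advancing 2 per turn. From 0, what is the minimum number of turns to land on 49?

2⁻¹ ≡ 27 (mod 53) because 2·27 = 54 = 1·53 + 1.
Multiplying both sides by 27: x ≡ 27·49 = 1323 ≡ 51 (mod 53).
Check: 2·51 = 102 = 1·53 + 49.

51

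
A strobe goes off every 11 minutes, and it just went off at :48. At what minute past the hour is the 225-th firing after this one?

3

225·11 = 2475.
2475 = 41·60 + 15, so 2475 mod 60 = 15.
(48 + 15) mod 60 = 3.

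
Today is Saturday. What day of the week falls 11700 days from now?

11700 − 1671·7 = 3, so 11700 ≡ 3 (mod 7).
Saturday + 3 days → Tuesday.

Tuesday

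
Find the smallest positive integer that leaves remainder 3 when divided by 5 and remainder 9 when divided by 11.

Since 11·1 ≡ 1 (mod 5), take x = 9 + 11·((3−9)·1 mod 5) = 9 + 11·4 = 53.
Check: 53 mod 5 = 3, 53 mod 11 = 9.

53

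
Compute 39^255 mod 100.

Square-and-reduce mod 100: 39^1≡39, 39^2≡21, 39^4≡41, 39^8≡81, 39^16≡61, 39^32≡21, 39^64≡41, 39^128≡81.
Since 255 = 1 + 2 + 4 + 8 + 16 + 32 + 64 + 128 in binary, 39^255 ≡ 39·21·41·81·61·21·41·81 ≡ 99 (mod 100).

99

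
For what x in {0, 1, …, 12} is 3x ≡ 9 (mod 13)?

3

The inverse of 3 mod 13 is 9 (since 3·9 = 27 ≡ 1).
Multiplying both sides by 9: x ≡ 9·9 = 81 ≡ 3 (mod 13).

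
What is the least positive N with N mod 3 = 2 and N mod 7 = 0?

x ≡ 2 (mod 3) gives x ∈ {2, 5, 8, 11, 14}.
The first of these with x mod 7 = 0 is 14.

14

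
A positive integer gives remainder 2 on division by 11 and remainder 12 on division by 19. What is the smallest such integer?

Since 19·7 ≡ 1 (mod 11), take x = 12 + 19·((2−12)·7 mod 11) = 12 + 19·7 = 145.
Check: 145 mod 11 = 2, 145 mod 19 = 12.

145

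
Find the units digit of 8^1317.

8

Last digits of 8^n: 8, 4, 2, 6 (period 4).
1317 leaves remainder 1 on division by 4, so 8^1317 ends in 8.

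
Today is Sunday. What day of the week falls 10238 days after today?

Thursday

10238 = 1462·7 + 4, so 10238 mod 7 = 4.
Sunday + 4 days → Thursday.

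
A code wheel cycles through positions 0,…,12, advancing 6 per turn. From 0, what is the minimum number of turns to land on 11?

4

The inverse of 6 mod 13 is 11 (since 6·11 = 66 ≡ 1).
So x ≡ 11·11 = 121 ≡ 4 (mod 13).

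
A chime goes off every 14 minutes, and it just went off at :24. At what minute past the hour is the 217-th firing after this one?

217·14 = 3038.
3038 mod 60 = 38 (since 50·60 = 3000).
(24 + 38) mod 60 = 2.

2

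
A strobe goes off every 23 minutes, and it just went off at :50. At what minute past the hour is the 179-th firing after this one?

27

179·23 = 4117.
Dividing 4117 by 60 gives quotient 68 and remainder 37.
(50 + 37) mod 60 = 27.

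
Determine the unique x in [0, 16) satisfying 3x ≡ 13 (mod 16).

The inverse of 3 mod 16 is 11 (since 3·11 = 33 ≡ 1).
So x ≡ 11·13 = 143 ≡ 15 (mod 16).

15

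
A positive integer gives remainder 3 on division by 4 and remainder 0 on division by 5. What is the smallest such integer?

x ≡ 3 (mod 4) gives x ∈ {3, 7, 11, 15}.
The first of these with x mod 5 = 0 is 15.

15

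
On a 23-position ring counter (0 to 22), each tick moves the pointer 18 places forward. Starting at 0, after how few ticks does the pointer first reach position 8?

3

18⁻¹ ≡ 9 (mod 23) because 18·9 = 162 = 7·23 + 1.
So x ≡ 9·8 = 72 ≡ 3 (mod 23).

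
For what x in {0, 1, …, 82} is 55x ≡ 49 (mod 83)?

55⁻¹ ≡ 80 (mod 83) because 55·80 = 4400 = 53·83 + 1.
So x ≡ 80·49 = 3920 ≡ 19 (mod 83).

19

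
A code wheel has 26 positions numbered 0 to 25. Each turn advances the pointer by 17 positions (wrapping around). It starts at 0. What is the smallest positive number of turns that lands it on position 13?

17⁻¹ ≡ 23 (mod 26) because 17·23 = 391 = 15·26 + 1.
Multiplying both sides by 23: x ≡ 23·13 = 299 ≡ 13 (mod 26).

13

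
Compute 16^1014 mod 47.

21

Square-and-reduce mod 47: 16^1≡16, 16^2≡21, 16^4≡18, 16^8≡42, 16^16≡25, 16^32≡14, 16^64≡8, 16^128≡17, 16^256≡7, 16^512≡2.
Since 1014 = 2 + 4 + 16 + 32 + 64 + 128 + 256 + 512 in binary, 16^1014 ≡ 21·18·25·14·8·17·7·2 ≡ 21 (mod 47).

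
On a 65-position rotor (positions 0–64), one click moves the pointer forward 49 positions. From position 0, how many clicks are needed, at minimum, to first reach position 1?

65 = 1·49 + 16
49 = 3·16 + 1
16 = 16·1 + 0
Back-substituting gives 49·4 ≡ 1 (mod 65).

4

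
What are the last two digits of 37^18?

By repeated squaring mod 100: 37^1≡37, 37^2≡69, 37^4≡61, 37^8≡21, 37^16≡41.
Since 18 = 2 + 16 in binary, 37^18 ≡ 69·41 ≡ 29 (mod 100).

29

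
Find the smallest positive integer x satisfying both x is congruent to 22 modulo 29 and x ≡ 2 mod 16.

x ≡ 2 (mod 16) gives x ∈ {2, 18, 34, 50, 66, 82, 98, 114, …}.
The first of these with x mod 29 = 22 is 370.

370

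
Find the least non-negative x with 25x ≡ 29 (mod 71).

4

25⁻¹ ≡ 54 (mod 71) because 25·54 = 1350 = 19·71 + 1.
So x ≡ 54·29 = 1566 ≡ 4 (mod 71).
Check: 25·4 = 100 = 1·71 + 29.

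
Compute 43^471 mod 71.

29

By repeated squaring mod 71: 43^1≡43, 43^2≡3, 43^4≡9, 43^8≡10, 43^16≡29, 43^32≡60, 43^64≡50, 43^128≡15, 43^256≡12.
471 = 1 + 2 + 4 + 16 + 64 + 128 + 256, so 43^471 ≡ 43·3·9·29·50·15·12 ≡ 29 (mod 71).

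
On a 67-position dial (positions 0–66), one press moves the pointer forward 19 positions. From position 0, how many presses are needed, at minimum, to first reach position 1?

19·60 = 1140 = 17·67 + 1, so 19⁻¹ ≡ 60 (mod 67).

60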